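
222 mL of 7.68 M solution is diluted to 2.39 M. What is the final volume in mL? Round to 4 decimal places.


Dilution: M1*V1 = M2*V2, solve for V2.
V2 = M1*V1 / M2
V2 = 7.68 * 222 / 2.39
V2 = 1704.96 / 2.39
V2 = 713.37238494 mL, rounded to 4 dp:

713.3724 mL


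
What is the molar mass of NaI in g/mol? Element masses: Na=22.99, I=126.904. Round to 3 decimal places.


M = sum(count * atomic_mass) over atoms.
M = 1*22.99 + 1*126.904
M = 22.99 + 126.904
M = 149.894 g/mol, rounded to 3 dp:

149.894 g/mol


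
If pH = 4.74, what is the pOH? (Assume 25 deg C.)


At 25 deg C, pH + pOH = 14.
pOH = 14 - pH = 14 - 4.74
pOH = 9.26:

9.26


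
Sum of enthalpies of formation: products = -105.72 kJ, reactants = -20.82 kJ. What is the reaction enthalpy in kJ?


dH_rxn = sum(dH_f products) - sum(dH_f reactants)
dH_rxn = -105.72 - (-20.82)
dH_rxn = -84.9 kJ:

-84.90 kJ


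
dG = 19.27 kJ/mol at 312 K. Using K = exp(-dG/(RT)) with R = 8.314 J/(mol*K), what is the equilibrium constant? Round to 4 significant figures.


dG is in kJ/mol; multiply by 1000 to match R in J/(mol*K).
RT = 8.314 * 312 = 2593.968 J/mol
exponent = -dG*1000 / (RT) = -(19.27*1000) / 2593.968 = -7.42877322
K = exp(-7.42877322)
K = 0.00059391567, rounded to 4 significant figures:

0.0005939


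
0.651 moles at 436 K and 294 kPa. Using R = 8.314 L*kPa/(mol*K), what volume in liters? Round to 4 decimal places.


PV = nRT, solve for V = nRT / P.
nRT = 0.651 * 8.314 * 436 = 2359.8125
V = 2359.8125 / 294
V = 8.02657313 L, rounded to 4 dp:

8.0266 L


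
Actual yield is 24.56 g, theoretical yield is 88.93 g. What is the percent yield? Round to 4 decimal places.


% yield = 100 * actual / theoretical
% yield = 100 * 24.56 / 88.93
% yield = 27.61722703 %, rounded to 4 dp:

27.6172 %


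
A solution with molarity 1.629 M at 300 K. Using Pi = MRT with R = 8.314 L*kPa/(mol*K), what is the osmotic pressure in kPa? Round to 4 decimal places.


Osmotic pressure (van't Hoff): Pi = M*R*T.
RT = 8.314 * 300 = 2494.2
Pi = 1.629 * 2494.2
Pi = 4063.0518 kPa, rounded to 4 dp:

4063.0518 kPa


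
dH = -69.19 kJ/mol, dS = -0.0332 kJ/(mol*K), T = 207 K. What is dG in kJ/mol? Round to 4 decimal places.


Gibbs: dG = dH - T*dS (consistent units, dS already in kJ/(mol*K)).
T*dS = 207 * -0.0332 = -6.8724
dG = -69.19 - (-6.8724)
dG = -62.3176 kJ/mol, rounded to 4 dp:

-62.3176 kJ/mol


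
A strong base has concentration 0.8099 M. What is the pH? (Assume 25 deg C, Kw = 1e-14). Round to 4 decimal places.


A strong base dissociates completely, so [OH-] equals the given concentration.
pOH = -log10([OH-]) = -log10(0.8099) = 0.091569
pH = 14 - pOH = 14 - 0.091569
pH = 13.908431, rounded to 4 dp:

13.9084


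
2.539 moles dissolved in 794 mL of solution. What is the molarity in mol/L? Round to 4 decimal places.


Convert volume to liters: V_L = V_mL / 1000.
V_L = 794 / 1000 = 0.794 L
M = n / V_L = 2.539 / 0.794
M = 3.197733 mol/L, rounded to 4 dp:

3.1977 mol/L


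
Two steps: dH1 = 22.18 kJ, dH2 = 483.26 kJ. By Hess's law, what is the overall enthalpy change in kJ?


Hess's law: enthalpy is a state function, so add the step enthalpies.
dH_total = dH1 + dH2 = 22.18 + (483.26)
dH_total = 505.44 kJ:

505.44 kJ


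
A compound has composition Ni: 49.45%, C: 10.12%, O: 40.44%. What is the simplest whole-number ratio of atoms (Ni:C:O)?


Assume 100 g of compound, divide each mass% by atomic mass to get moles, then normalize by the smallest to get a raw atom ratio.
Moles per 100 g: Ni: 49.45/58.693 = 0.8425, C: 10.12/12.011 = 0.8426, O: 40.44/15.999 = 2.5277
Raw ratio (divide by min = 0.8425): Ni: 1.0, C: 1.0, O: 3.0
Multiply by 1 to clear fractions: Ni: 1.0 ~= 1, C: 1.0 ~= 1, O: 3.0 ~= 3
Reduce by GCD to get the simplest whole-number ratio:

1:1:3


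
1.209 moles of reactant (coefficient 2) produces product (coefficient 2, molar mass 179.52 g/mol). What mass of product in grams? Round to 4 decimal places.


Use the coefficient ratio to convert reactant moles to product moles, then multiply by the product's molar mass.
moles_P = moles_R * (coeff_P / coeff_R) = 1.209 * (2/2) = 1.209
mass_P = moles_P * M_P = 1.209 * 179.52
mass_P = 217.03968 g, rounded to 4 dp:

217.0397 g


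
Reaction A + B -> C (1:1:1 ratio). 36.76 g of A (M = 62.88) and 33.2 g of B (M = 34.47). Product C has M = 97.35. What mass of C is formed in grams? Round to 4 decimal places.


Find moles of each reactant; the smaller value is the limiting reagent in a 1:1:1 reaction, so moles_C equals moles of the limiter.
n_A = mass_A / M_A = 36.76 / 62.88 = 0.584606 mol
n_B = mass_B / M_B = 33.2 / 34.47 = 0.963156 mol
Limiting reagent: A (smaller), n_limiting = 0.584606 mol
mass_C = n_limiting * M_C = 0.584606 * 97.35
mass_C = 56.9113941 g, rounded to 4 dp:

56.9114 g


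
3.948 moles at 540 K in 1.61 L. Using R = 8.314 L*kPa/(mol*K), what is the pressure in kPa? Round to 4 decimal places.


PV = nRT, solve for P = nRT / V.
nRT = 3.948 * 8.314 * 540 = 17724.7829
P = 17724.7829 / 1.61
P = 11009.18192547 kPa, rounded to 4 dp:

11009.1819 kPa


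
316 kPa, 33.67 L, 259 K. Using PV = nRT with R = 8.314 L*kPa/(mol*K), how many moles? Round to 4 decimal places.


PV = nRT, solve for n = PV / (RT).
PV = 316 * 33.67 = 10639.72
RT = 8.314 * 259 = 2153.326
n = 10639.72 / 2153.326
n = 4.94106327 mol, rounded to 4 dp:

4.9411 mol


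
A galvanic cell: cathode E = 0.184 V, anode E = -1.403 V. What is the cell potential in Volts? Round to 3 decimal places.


Standard cell potential: E_cell = E_cathode - E_anode.
E_cell = 0.184 - (-1.403)
E_cell = 1.587 V, rounded to 3 dp:

1.587 V


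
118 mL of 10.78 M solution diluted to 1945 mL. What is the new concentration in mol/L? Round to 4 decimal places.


Dilution: M1*V1 = M2*V2, solve for M2.
M2 = M1*V1 / V2
M2 = 10.78 * 118 / 1945
M2 = 1272.04 / 1945
M2 = 0.65400514 mol/L, rounded to 4 dp:

0.6540 mol/L


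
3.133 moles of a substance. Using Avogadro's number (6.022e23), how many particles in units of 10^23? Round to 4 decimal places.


N = n * NA, then divide by 1e23 for the requested units.
N / 1e23 = n * 6.022
N / 1e23 = 3.133 * 6.022
N / 1e23 = 18.866926, rounded to 4 dp:

18.8669


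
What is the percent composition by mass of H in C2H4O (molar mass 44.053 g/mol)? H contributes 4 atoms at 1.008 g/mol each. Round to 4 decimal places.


pct = 100 * (n_elem * M_elem) / M_total
mass_contribution = 4 * 1.008 = 4.032 g/mol
pct = 100 * 4.032 / 44.053
pct = 9.15261163 %, rounded to 4 dp:

9.1526 %


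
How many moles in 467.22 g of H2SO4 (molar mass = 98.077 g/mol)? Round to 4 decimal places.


n = mass / M
n = 467.22 / 98.077
n = 4.76380803 mol, rounded to 4 dp:

4.7638 mol


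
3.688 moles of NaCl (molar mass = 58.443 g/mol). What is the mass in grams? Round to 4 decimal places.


mass = n * M
mass = 3.688 * 58.443
mass = 215.537784 g, rounded to 4 dp:

215.5378 g


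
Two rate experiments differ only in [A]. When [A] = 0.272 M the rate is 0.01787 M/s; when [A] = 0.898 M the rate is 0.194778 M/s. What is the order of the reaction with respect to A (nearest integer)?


Rate is proportional to [A]^n, so rate2/rate1 = ([A]2/[A]1)^n. Take logs to solve for n.
rate2/rate1 = 0.194778 / 0.01787 = 10.8997
[A]2/[A]1 = 0.898 / 0.272 = 3.3015
n = ln(10.8997) / ln(3.3015) = 2.0
Nearest integer order:

2


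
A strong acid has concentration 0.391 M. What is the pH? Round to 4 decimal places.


A strong acid dissociates completely, so [H+] equals the given concentration.
pH = -log10([H+]) = -log10(0.391)
pH = 0.40782324, rounded to 4 dp:

0.4078


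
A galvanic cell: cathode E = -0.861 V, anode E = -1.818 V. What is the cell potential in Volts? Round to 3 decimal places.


Standard cell potential: E_cell = E_cathode - E_anode.
E_cell = -0.861 - (-1.818)
E_cell = 0.957 V, rounded to 3 dp:

0.957 V


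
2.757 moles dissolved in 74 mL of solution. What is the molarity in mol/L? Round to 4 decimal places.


Convert volume to liters: V_L = V_mL / 1000.
V_L = 74 / 1000 = 0.074 L
M = n / V_L = 2.757 / 0.074
M = 37.25675676 mol/L, rounded to 4 dp:

37.2568 mol/L


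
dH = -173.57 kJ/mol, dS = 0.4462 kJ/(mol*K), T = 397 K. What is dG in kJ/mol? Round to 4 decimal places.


Gibbs: dG = dH - T*dS (consistent units, dS already in kJ/(mol*K)).
T*dS = 397 * 0.4462 = 177.1414
dG = -173.57 - (177.1414)
dG = -350.7114 kJ/mol, rounded to 4 dp:

-350.7114 kJ/mol


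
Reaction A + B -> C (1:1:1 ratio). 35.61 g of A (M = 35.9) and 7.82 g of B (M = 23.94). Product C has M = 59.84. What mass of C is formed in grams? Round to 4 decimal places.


Find moles of each reactant; the smaller value is the limiting reagent in a 1:1:1 reaction, so moles_C equals moles of the limiter.
n_A = mass_A / M_A = 35.61 / 35.9 = 0.991922 mol
n_B = mass_B / M_B = 7.82 / 23.94 = 0.32665 mol
Limiting reagent: B (smaller), n_limiting = 0.32665 mol
mass_C = n_limiting * M_C = 0.32665 * 59.84
mass_C = 19.546736 g, rounded to 4 dp:

19.5467 g


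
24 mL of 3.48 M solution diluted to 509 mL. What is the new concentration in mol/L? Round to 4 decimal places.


Dilution: M1*V1 = M2*V2, solve for M2.
M2 = M1*V1 / V2
M2 = 3.48 * 24 / 509
M2 = 83.52 / 509
M2 = 0.16408644 mol/L, rounded to 4 dp:

0.1641 mol/L


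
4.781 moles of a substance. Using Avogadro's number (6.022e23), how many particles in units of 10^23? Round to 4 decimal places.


N = n * NA, then divide by 1e23 for the requested units.
N / 1e23 = n * 6.022
N / 1e23 = 4.781 * 6.022
N / 1e23 = 28.791182, rounded to 4 dp:

28.7912


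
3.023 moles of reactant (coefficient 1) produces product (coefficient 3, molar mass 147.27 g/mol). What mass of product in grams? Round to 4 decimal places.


Use the coefficient ratio to convert reactant moles to product moles, then multiply by the product's molar mass.
moles_P = moles_R * (coeff_P / coeff_R) = 3.023 * (3/1) = 9.069
mass_P = moles_P * M_P = 9.069 * 147.27
mass_P = 1335.59163 g, rounded to 4 dp:

1335.5916 g


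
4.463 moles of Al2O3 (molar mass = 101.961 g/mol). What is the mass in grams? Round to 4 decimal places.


mass = n * M
mass = 4.463 * 101.961
mass = 455.051943 g, rounded to 4 dp:

455.0519 g


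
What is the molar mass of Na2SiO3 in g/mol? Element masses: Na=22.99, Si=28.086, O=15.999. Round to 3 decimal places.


M = sum(count * atomic_mass) over atoms.
M = 2*22.99 + 1*28.086 + 3*15.999
M = 45.98 + 28.086 + 47.997
M = 122.063 g/mol, rounded to 3 dp:

122.063 g/mol


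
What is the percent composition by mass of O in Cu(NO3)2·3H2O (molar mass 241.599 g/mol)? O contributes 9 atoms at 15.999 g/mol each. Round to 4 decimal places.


pct = 100 * (n_elem * M_elem) / M_total
mass_contribution = 9 * 15.999 = 143.991 g/mol
pct = 100 * 143.991 / 241.599
pct = 59.59917053 %, rounded to 4 dp:

59.5992 %


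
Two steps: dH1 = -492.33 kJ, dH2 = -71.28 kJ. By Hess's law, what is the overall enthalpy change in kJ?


Hess's law: enthalpy is a state function, so add the step enthalpies.
dH_total = dH1 + dH2 = -492.33 + (-71.28)
dH_total = -563.61 kJ:

-563.61 kJ


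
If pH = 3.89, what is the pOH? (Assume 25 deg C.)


At 25 deg C, pH + pOH = 14.
pOH = 14 - pH = 14 - 3.89
pOH = 10.11:

10.11


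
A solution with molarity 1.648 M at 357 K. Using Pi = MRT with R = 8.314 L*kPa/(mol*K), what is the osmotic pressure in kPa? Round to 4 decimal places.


Osmotic pressure (van't Hoff): Pi = M*R*T.
RT = 8.314 * 357 = 2968.098
Pi = 1.648 * 2968.098
Pi = 4891.425504 kPa, rounded to 4 dp:

4891.4255 kPa


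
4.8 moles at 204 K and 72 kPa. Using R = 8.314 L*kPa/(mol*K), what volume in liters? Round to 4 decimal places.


PV = nRT, solve for V = nRT / P.
nRT = 4.8 * 8.314 * 204 = 8141.0688
V = 8141.0688 / 72
V = 113.0704 L, rounded to 4 dp:

113.0704 L


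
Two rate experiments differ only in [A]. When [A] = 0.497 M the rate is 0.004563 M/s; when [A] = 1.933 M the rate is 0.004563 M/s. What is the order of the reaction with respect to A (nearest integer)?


Rate is proportional to [A]^n, so rate2/rate1 = ([A]2/[A]1)^n. Take logs to solve for n.
rate2/rate1 = 0.004563 / 0.004563 = 1.0
[A]2/[A]1 = 1.933 / 0.497 = 3.8893
n = ln(1.0) / ln(3.8893) = 0.0
Nearest integer order:

0


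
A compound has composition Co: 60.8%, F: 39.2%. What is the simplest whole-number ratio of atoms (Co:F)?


Assume 100 g of compound, divide each mass% by atomic mass to get moles, then normalize by the smallest to get a raw atom ratio.
Moles per 100 g: Co: 60.8/58.933 = 1.0317, F: 39.2/18.998 = 2.0634
Raw ratio (divide by min = 1.0317): Co: 1.0, F: 2.0
Multiply by 1 to clear fractions: Co: 1.0 ~= 1, F: 2.0 ~= 2
Reduce by GCD to get the simplest whole-number ratio:

1:2


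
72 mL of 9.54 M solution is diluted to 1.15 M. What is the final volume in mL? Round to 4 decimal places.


Dilution: M1*V1 = M2*V2, solve for V2.
V2 = M1*V1 / M2
V2 = 9.54 * 72 / 1.15
V2 = 686.88 / 1.15
V2 = 597.28695652 mL, rounded to 4 dp:

597.2870 mL


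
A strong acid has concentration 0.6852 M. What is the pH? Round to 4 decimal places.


A strong acid dissociates completely, so [H+] equals the given concentration.
pH = -log10([H+]) = -log10(0.6852)
pH = 0.16418265, rounded to 4 dp:

0.1642


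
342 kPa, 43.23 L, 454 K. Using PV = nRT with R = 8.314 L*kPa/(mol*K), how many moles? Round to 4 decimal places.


PV = nRT, solve for n = PV / (RT).
PV = 342 * 43.23 = 14784.66
RT = 8.314 * 454 = 3774.556
n = 14784.66 / 3774.556
n = 3.91692692 mol, rounded to 4 dp:

3.9169 mol


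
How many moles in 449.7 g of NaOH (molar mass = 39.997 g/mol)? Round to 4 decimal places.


n = mass / M
n = 449.7 / 39.997
n = 11.24334325 mol, rounded to 4 dp:

11.2433 mol


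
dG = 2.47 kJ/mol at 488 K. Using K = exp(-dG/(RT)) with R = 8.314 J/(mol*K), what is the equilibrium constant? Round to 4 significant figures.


dG is in kJ/mol; multiply by 1000 to match R in J/(mol*K).
RT = 8.314 * 488 = 4057.232 J/mol
exponent = -dG*1000 / (RT) = -(2.47*1000) / 4057.232 = -0.60878944
K = exp(-0.60878944)
K = 0.54400903, rounded to 4 significant figures:

0.5440


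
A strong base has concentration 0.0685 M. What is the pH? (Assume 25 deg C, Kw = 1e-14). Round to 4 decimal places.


A strong base dissociates completely, so [OH-] equals the given concentration.
pOH = -log10([OH-]) = -log10(0.0685) = 1.164309
pH = 14 - pOH = 14 - 1.164309
pH = 12.835691, rounded to 4 dp:

12.8357


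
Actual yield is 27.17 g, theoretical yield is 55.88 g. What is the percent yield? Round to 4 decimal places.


% yield = 100 * actual / theoretical
% yield = 100 * 27.17 / 55.88
% yield = 48.62204724 %, rounded to 4 dp:

48.6220 %


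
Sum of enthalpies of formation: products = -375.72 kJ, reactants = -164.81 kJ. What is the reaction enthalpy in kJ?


dH_rxn = sum(dH_f products) - sum(dH_f reactants)
dH_rxn = -375.72 - (-164.81)
dH_rxn = -210.91 kJ:

-210.91 kJ


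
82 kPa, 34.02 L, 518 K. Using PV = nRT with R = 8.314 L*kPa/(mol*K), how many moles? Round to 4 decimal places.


PV = nRT, solve for n = PV / (RT).
PV = 82 * 34.02 = 2789.64
RT = 8.314 * 518 = 4306.652
n = 2789.64 / 4306.652
n = 0.64775143 mol, rounded to 4 dp:

0.6478 mol


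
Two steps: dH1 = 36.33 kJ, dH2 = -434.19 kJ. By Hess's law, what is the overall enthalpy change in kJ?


Hess's law: enthalpy is a state function, so add the step enthalpies.
dH_total = dH1 + dH2 = 36.33 + (-434.19)
dH_total = -397.86 kJ:

-397.86 kJ


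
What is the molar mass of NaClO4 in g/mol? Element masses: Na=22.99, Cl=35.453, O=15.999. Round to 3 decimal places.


M = sum(count * atomic_mass) over atoms.
M = 1*22.99 + 1*35.453 + 4*15.999
M = 22.99 + 35.453 + 63.996
M = 122.439 g/mol, rounded to 3 dp:

122.439 g/mol


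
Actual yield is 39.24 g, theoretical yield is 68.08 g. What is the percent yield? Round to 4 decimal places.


% yield = 100 * actual / theoretical
% yield = 100 * 39.24 / 68.08
% yield = 57.63807286 %, rounded to 4 dp:

57.6381 %


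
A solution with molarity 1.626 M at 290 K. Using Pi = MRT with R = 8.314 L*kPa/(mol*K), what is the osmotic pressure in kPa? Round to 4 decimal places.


Osmotic pressure (van't Hoff): Pi = M*R*T.
RT = 8.314 * 290 = 2411.06
Pi = 1.626 * 2411.06
Pi = 3920.38356 kPa, rounded to 4 dp:

3920.3836 kPa


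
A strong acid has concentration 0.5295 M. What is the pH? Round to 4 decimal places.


A strong acid dissociates completely, so [H+] equals the given concentration.
pH = -log10([H+]) = -log10(0.5295)
pH = 0.27613404, rounded to 4 dp:

0.2761


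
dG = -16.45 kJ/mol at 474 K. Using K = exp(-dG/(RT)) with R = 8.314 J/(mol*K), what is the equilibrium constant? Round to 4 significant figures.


dG is in kJ/mol; multiply by 1000 to match R in J/(mol*K).
RT = 8.314 * 474 = 3940.836 J/mol
exponent = -dG*1000 / (RT) = -(-16.45*1000) / 3940.836 = 4.1742412
K = exp(4.1742412)
K = 64.990506, rounded to 4 significant figures:

64.99


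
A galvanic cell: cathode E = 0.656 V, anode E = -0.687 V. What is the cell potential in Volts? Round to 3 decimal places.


Standard cell potential: E_cell = E_cathode - E_anode.
E_cell = 0.656 - (-0.687)
E_cell = 1.343 V, rounded to 3 dp:

1.343 V


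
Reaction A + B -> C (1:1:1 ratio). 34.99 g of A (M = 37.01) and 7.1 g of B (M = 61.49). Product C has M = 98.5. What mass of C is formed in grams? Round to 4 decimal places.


Find moles of each reactant; the smaller value is the limiting reagent in a 1:1:1 reaction, so moles_C equals moles of the limiter.
n_A = mass_A / M_A = 34.99 / 37.01 = 0.94542 mol
n_B = mass_B / M_B = 7.1 / 61.49 = 0.115466 mol
Limiting reagent: B (smaller), n_limiting = 0.115466 mol
mass_C = n_limiting * M_C = 0.115466 * 98.5
mass_C = 11.373401 g, rounded to 4 dp:

11.3734 g


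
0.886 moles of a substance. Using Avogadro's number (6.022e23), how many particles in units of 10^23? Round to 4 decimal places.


N = n * NA, then divide by 1e23 for the requested units.
N / 1e23 = n * 6.022
N / 1e23 = 0.886 * 6.022
N / 1e23 = 5.335492, rounded to 4 dp:

5.3355


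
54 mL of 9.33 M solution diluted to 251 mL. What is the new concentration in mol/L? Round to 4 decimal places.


Dilution: M1*V1 = M2*V2, solve for M2.
M2 = M1*V1 / V2
M2 = 9.33 * 54 / 251
M2 = 503.82 / 251
M2 = 2.007251 mol/L, rounded to 4 dp:

2.0073 mol/L


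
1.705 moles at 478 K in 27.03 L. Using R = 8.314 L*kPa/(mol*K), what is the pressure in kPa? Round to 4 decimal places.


PV = nRT, solve for P = nRT / V.
nRT = 1.705 * 8.314 * 478 = 6775.8269
P = 6775.8269 / 27.03
P = 250.67802072 kPa, rounded to 4 dp:

250.6780 kPa


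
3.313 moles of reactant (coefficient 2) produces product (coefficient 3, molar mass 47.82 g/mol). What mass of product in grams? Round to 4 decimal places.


Use the coefficient ratio to convert reactant moles to product moles, then multiply by the product's molar mass.
moles_P = moles_R * (coeff_P / coeff_R) = 3.313 * (3/2) = 4.9695
mass_P = moles_P * M_P = 4.9695 * 47.82
mass_P = 237.64149 g, rounded to 4 dp:

237.6415 g


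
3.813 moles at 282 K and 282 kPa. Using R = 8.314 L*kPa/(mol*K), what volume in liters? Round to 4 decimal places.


PV = nRT, solve for V = nRT / P.
nRT = 3.813 * 8.314 * 282 = 8939.7615
V = 8939.7615 / 282
V = 31.70128191 L, rounded to 4 dp:

31.7013 L


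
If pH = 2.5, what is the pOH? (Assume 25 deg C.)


At 25 deg C, pH + pOH = 14.
pOH = 14 - pH = 14 - 2.5
pOH = 11.5:

11.50


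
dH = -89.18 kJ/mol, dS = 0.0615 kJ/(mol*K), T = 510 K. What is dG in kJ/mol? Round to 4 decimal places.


Gibbs: dG = dH - T*dS (consistent units, dS already in kJ/(mol*K)).
T*dS = 510 * 0.0615 = 31.365
dG = -89.18 - (31.365)
dG = -120.545 kJ/mol, rounded to 4 dp:

-120.5450 kJ/mol


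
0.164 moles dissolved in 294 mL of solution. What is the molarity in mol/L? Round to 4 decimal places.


Convert volume to liters: V_L = V_mL / 1000.
V_L = 294 / 1000 = 0.294 L
M = n / V_L = 0.164 / 0.294
M = 0.55782313 mol/L, rounded to 4 dp:

0.5578 mol/L


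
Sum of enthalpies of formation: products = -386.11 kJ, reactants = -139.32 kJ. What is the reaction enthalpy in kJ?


dH_rxn = sum(dH_f products) - sum(dH_f reactants)
dH_rxn = -386.11 - (-139.32)
dH_rxn = -246.79 kJ:

-246.79 kJ


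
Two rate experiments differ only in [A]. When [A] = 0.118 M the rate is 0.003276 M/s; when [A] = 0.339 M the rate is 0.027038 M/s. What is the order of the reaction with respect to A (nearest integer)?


Rate is proportional to [A]^n, so rate2/rate1 = ([A]2/[A]1)^n. Take logs to solve for n.
rate2/rate1 = 0.027038 / 0.003276 = 8.2534
[A]2/[A]1 = 0.339 / 0.118 = 2.8729
n = ln(8.2534) / ln(2.8729) = 2.0
Nearest integer order:

2


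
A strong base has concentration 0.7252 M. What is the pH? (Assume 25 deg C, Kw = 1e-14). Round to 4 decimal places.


A strong base dissociates completely, so [OH-] equals the given concentration.
pOH = -log10([OH-]) = -log10(0.7252) = 0.139542
pH = 14 - pOH = 14 - 0.139542
pH = 13.860458, rounded to 4 dp:

13.8605


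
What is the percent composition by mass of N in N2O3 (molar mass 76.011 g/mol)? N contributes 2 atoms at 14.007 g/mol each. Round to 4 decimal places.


pct = 100 * (n_elem * M_elem) / M_total
mass_contribution = 2 * 14.007 = 28.014 g/mol
pct = 100 * 28.014 / 76.011
pct = 36.85519201 %, rounded to 4 dp:

36.8552 %


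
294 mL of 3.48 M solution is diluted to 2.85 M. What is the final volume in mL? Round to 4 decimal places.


Dilution: M1*V1 = M2*V2, solve for V2.
V2 = M1*V1 / M2
V2 = 3.48 * 294 / 2.85
V2 = 1023.12 / 2.85
V2 = 358.98947368 mL, rounded to 4 dp:

358.9895 mL


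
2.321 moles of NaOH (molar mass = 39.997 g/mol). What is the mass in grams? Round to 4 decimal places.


mass = n * M
mass = 2.321 * 39.997
mass = 92.833037 g, rounded to 4 dp:

92.8330 g


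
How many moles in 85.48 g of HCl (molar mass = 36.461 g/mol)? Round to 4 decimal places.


n = mass / M
n = 85.48 / 36.461
n = 2.34442281 mol, rounded to 4 dp:

2.3444 mol


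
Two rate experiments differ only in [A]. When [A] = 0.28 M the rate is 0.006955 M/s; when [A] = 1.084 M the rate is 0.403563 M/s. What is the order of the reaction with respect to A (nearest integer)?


Rate is proportional to [A]^n, so rate2/rate1 = ([A]2/[A]1)^n. Take logs to solve for n.
rate2/rate1 = 0.403563 / 0.006955 = 58.0249
[A]2/[A]1 = 1.084 / 0.28 = 3.8714
n = ln(58.0249) / ln(3.8714) = 3.0
Nearest integer order:

3


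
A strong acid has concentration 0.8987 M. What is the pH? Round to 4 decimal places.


A strong acid dissociates completely, so [H+] equals the given concentration.
pH = -log10([H+]) = -log10(0.8987)
pH = 0.04638526, rounded to 4 dp:

0.0464


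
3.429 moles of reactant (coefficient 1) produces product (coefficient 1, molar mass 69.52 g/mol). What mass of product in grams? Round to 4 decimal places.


Use the coefficient ratio to convert reactant moles to product moles, then multiply by the product's molar mass.
moles_P = moles_R * (coeff_P / coeff_R) = 3.429 * (1/1) = 3.429
mass_P = moles_P * M_P = 3.429 * 69.52
mass_P = 238.38408 g, rounded to 4 dp:

238.3841 g


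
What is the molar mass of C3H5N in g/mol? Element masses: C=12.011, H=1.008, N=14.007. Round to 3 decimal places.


M = sum(count * atomic_mass) over atoms.
M = 3*12.011 + 5*1.008 + 1*14.007
M = 36.033 + 5.04 + 14.007
M = 55.08 g/mol, rounded to 3 dp:

55.080 g/mol


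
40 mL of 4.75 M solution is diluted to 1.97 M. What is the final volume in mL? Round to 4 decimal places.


Dilution: M1*V1 = M2*V2, solve for V2.
V2 = M1*V1 / M2
V2 = 4.75 * 40 / 1.97
V2 = 190.0 / 1.97
V2 = 96.44670051 mL, rounded to 4 dp:

96.4467 mL


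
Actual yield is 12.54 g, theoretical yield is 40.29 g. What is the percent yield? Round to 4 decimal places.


% yield = 100 * actual / theoretical
% yield = 100 * 12.54 / 40.29
% yield = 31.12434847 %, rounded to 4 dp:

31.1243 %


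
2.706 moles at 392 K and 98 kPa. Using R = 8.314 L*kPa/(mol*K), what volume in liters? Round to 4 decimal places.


PV = nRT, solve for V = nRT / P.
nRT = 2.706 * 8.314 * 392 = 8819.0921
V = 8819.0921 / 98
V = 89.99073571 L, rounded to 4 dp:

89.9907 L


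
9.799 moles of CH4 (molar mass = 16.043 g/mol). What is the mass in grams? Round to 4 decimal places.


mass = n * M
mass = 9.799 * 16.043
mass = 157.205357 g, rounded to 4 dp:

157.2054 g


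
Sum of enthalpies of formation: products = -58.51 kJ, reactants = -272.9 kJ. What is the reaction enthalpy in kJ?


dH_rxn = sum(dH_f products) - sum(dH_f reactants)
dH_rxn = -58.51 - (-272.9)
dH_rxn = 214.39 kJ:

214.39 kJ


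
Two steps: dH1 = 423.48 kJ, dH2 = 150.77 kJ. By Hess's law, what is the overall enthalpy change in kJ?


Hess's law: enthalpy is a state function, so add the step enthalpies.
dH_total = dH1 + dH2 = 423.48 + (150.77)
dH_total = 574.25 kJ:

574.25 kJ


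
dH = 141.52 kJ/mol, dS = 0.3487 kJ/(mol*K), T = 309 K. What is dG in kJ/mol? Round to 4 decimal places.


Gibbs: dG = dH - T*dS (consistent units, dS already in kJ/(mol*K)).
T*dS = 309 * 0.3487 = 107.7483
dG = 141.52 - (107.7483)
dG = 33.7717 kJ/mol, rounded to 4 dp:

33.7717 kJ/mol


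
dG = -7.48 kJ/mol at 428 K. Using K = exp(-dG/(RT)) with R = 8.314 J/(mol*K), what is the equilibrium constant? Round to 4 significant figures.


dG is in kJ/mol; multiply by 1000 to match R in J/(mol*K).
RT = 8.314 * 428 = 3558.392 J/mol
exponent = -dG*1000 / (RT) = -(-7.48*1000) / 3558.392 = 2.10207307
K = exp(2.10207307)
K = 8.1831165, rounded to 4 significant figures:

8.183


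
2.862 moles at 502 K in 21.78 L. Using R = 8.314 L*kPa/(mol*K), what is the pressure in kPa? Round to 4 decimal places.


PV = nRT, solve for P = nRT / V.
nRT = 2.862 * 8.314 * 502 = 11944.9233
P = 11944.9233 / 21.78
P = 548.43541322 kPa, rounded to 4 dp:

548.4354 kPa


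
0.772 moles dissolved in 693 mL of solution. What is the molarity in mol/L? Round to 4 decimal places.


Convert volume to liters: V_L = V_mL / 1000.
V_L = 693 / 1000 = 0.693 L
M = n / V_L = 0.772 / 0.693
M = 1.11399711 mol/L, rounded to 4 dp:

1.1140 mol/L


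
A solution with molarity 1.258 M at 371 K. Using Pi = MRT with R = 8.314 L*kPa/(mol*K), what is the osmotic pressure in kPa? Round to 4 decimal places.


Osmotic pressure (van't Hoff): Pi = M*R*T.
RT = 8.314 * 371 = 3084.494
Pi = 1.258 * 3084.494
Pi = 3880.293452 kPa, rounded to 4 dp:

3880.2935 kPa


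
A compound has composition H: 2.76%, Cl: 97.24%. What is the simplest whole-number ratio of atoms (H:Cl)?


Assume 100 g of compound, divide each mass% by atomic mass to get moles, then normalize by the smallest to get a raw atom ratio.
Moles per 100 g: H: 2.76/1.008 = 2.7381, Cl: 97.24/35.453 = 2.7428
Raw ratio (divide by min = 2.7381): H: 1.0, Cl: 1.002
Multiply by 1 to clear fractions: H: 1.0 ~= 1, Cl: 1.002 ~= 1
Reduce by GCD to get the simplest whole-number ratio:

1:1


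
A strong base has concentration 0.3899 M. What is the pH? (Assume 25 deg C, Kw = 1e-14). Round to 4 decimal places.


A strong base dissociates completely, so [OH-] equals the given concentration.
pOH = -log10([OH-]) = -log10(0.3899) = 0.409047
pH = 14 - pOH = 14 - 0.409047
pH = 13.590953, rounded to 4 dp:

13.5910


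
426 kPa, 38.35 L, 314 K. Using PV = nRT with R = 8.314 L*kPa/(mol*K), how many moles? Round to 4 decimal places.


PV = nRT, solve for n = PV / (RT).
PV = 426 * 38.35 = 16337.1
RT = 8.314 * 314 = 2610.596
n = 16337.1 / 2610.596
n = 6.25799626 mol, rounded to 4 dp:

6.2580 mol


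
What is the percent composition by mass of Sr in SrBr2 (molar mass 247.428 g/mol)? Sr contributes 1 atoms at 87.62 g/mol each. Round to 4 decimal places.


pct = 100 * (n_elem * M_elem) / M_total
mass_contribution = 1 * 87.62 = 87.62 g/mol
pct = 100 * 87.62 / 247.428
pct = 35.41232197 %, rounded to 4 dp:

35.4123 %


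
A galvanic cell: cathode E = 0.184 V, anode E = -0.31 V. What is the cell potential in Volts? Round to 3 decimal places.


Standard cell potential: E_cell = E_cathode - E_anode.
E_cell = 0.184 - (-0.31)
E_cell = 0.494 V, rounded to 3 dp:

0.494 V


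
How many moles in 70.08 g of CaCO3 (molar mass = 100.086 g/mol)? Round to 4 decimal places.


n = mass / M
n = 70.08 / 100.086
n = 0.70019783 mol, rounded to 4 dp:

0.7002 mol


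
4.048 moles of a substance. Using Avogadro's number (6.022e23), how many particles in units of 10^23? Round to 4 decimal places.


N = n * NA, then divide by 1e23 for the requested units.
N / 1e23 = n * 6.022
N / 1e23 = 4.048 * 6.022
N / 1e23 = 24.377056, rounded to 4 dp:

24.3771


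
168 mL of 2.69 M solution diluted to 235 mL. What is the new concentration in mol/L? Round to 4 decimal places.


Dilution: M1*V1 = M2*V2, solve for M2.
M2 = M1*V1 / V2
M2 = 2.69 * 168 / 235
M2 = 451.92 / 235
M2 = 1.92306383 mol/L, rounded to 4 dp:

1.9231 mol/L


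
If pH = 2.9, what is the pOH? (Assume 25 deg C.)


At 25 deg C, pH + pOH = 14.
pOH = 14 - pH = 14 - 2.9
pOH = 11.1:

11.10


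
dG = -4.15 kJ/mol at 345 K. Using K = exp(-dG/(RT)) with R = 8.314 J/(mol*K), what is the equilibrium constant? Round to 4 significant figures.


dG is in kJ/mol; multiply by 1000 to match R in J/(mol*K).
RT = 8.314 * 345 = 2868.33 J/mol
exponent = -dG*1000 / (RT) = -(-4.15*1000) / 2868.33 = 1.44683492
K = exp(1.44683492)
K = 4.2496427, rounded to 4 significant figures:

4.250


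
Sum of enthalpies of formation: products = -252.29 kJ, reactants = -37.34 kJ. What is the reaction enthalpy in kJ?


dH_rxn = sum(dH_f products) - sum(dH_f reactants)
dH_rxn = -252.29 - (-37.34)
dH_rxn = -214.95 kJ:

-214.95 kJ


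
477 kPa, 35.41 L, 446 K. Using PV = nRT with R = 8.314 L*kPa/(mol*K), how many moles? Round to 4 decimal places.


PV = nRT, solve for n = PV / (RT).
PV = 477 * 35.41 = 16890.57
RT = 8.314 * 446 = 3708.044
n = 16890.57 / 3708.044
n = 4.55511585 mol, rounded to 4 dp:

4.5551 mol


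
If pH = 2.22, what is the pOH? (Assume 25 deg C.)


At 25 deg C, pH + pOH = 14.
pOH = 14 - pH = 14 - 2.22
pOH = 11.78:

11.78


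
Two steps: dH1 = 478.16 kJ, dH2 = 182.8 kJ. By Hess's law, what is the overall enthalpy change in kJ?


Hess's law: enthalpy is a state function, so add the step enthalpies.
dH_total = dH1 + dH2 = 478.16 + (182.8)
dH_total = 660.96 kJ:

660.96 kJ


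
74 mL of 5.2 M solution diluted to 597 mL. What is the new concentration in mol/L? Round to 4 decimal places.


Dilution: M1*V1 = M2*V2, solve for M2.
M2 = M1*V1 / V2
M2 = 5.2 * 74 / 597
M2 = 384.8 / 597
M2 = 0.64455611 mol/L, rounded to 4 dp:

0.6446 mol/L


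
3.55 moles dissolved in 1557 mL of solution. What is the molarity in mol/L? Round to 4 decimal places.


Convert volume to liters: V_L = V_mL / 1000.
V_L = 1557 / 1000 = 1.557 L
M = n / V_L = 3.55 / 1.557
M = 2.28002569 mol/L, rounded to 4 dp:

2.2800 mol/L


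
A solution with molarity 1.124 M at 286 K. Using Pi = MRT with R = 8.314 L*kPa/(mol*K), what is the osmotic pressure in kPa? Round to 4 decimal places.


Osmotic pressure (van't Hoff): Pi = M*R*T.
RT = 8.314 * 286 = 2377.804
Pi = 1.124 * 2377.804
Pi = 2672.651696 kPa, rounded to 4 dp:

2672.6517 kPa


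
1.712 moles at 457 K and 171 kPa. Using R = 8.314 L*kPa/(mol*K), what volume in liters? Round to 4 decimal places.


PV = nRT, solve for V = nRT / P.
nRT = 1.712 * 8.314 * 457 = 6504.7406
V = 6504.7406 / 171
V = 38.03941871 L, rounded to 4 dp:

38.0394 L


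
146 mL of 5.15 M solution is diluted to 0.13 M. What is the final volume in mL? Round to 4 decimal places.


Dilution: M1*V1 = M2*V2, solve for V2.
V2 = M1*V1 / M2
V2 = 5.15 * 146 / 0.13
V2 = 751.9 / 0.13
V2 = 5783.84615385 mL, rounded to 4 dp:

5783.8462 mL


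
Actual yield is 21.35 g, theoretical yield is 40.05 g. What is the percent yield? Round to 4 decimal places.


% yield = 100 * actual / theoretical
% yield = 100 * 21.35 / 40.05
% yield = 53.30836454 %, rounded to 4 dp:

53.3084 %


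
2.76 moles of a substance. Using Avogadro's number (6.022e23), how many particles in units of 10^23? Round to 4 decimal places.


N = n * NA, then divide by 1e23 for the requested units.
N / 1e23 = n * 6.022
N / 1e23 = 2.76 * 6.022
N / 1e23 = 16.62072, rounded to 4 dp:

16.6207


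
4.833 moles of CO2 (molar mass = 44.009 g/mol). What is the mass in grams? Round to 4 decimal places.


mass = n * M
mass = 4.833 * 44.009
mass = 212.695497 g, rounded to 4 dp:

212.6955 g


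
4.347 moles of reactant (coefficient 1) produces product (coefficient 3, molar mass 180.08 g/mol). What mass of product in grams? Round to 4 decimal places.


Use the coefficient ratio to convert reactant moles to product moles, then multiply by the product's molar mass.
moles_P = moles_R * (coeff_P / coeff_R) = 4.347 * (3/1) = 13.041
mass_P = moles_P * M_P = 13.041 * 180.08
mass_P = 2348.42328 g, rounded to 4 dp:

2348.4233 g


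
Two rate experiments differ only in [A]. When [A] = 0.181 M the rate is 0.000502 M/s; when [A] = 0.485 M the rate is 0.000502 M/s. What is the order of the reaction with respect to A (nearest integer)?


Rate is proportional to [A]^n, so rate2/rate1 = ([A]2/[A]1)^n. Take logs to solve for n.
rate2/rate1 = 0.000502 / 0.000502 = 1.0
[A]2/[A]1 = 0.485 / 0.181 = 2.6796
n = ln(1.0) / ln(2.6796) = 0.0
Nearest integer order:

0


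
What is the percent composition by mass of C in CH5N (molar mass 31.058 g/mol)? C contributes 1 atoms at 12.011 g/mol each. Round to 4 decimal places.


pct = 100 * (n_elem * M_elem) / M_total
mass_contribution = 1 * 12.011 = 12.011 g/mol
pct = 100 * 12.011 / 31.058
pct = 38.67280572 %, rounded to 4 dp:

38.6728 %


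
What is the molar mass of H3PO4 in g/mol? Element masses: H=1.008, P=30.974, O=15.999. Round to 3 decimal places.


M = sum(count * atomic_mass) over atoms.
M = 3*1.008 + 1*30.974 + 4*15.999
M = 3.024 + 30.974 + 63.996
M = 97.994 g/mol, rounded to 3 dp:

97.994 g/mol


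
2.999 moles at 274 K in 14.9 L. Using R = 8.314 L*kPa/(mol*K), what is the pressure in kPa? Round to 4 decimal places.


PV = nRT, solve for P = nRT / V.
nRT = 2.999 * 8.314 * 274 = 6831.83
P = 6831.83 / 14.9
P = 458.51208054 kPa, rounded to 4 dp:

458.5121 kPa


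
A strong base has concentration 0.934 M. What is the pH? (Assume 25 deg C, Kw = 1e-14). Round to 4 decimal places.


A strong base dissociates completely, so [OH-] equals the given concentration.
pOH = -log10([OH-]) = -log10(0.934) = 0.029653
pH = 14 - pOH = 14 - 0.029653
pH = 13.970347, rounded to 4 dp:

13.9703


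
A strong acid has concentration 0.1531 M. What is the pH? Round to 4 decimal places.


A strong acid dissociates completely, so [H+] equals the given concentration.
pH = -log10([H+]) = -log10(0.1531)
pH = 0.81502481, rounded to 4 dp:

0.8150


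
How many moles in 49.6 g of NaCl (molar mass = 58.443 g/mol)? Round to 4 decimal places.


n = mass / M
n = 49.6 / 58.443
n = 0.84869018 mol, rounded to 4 dp:

0.8487 mol


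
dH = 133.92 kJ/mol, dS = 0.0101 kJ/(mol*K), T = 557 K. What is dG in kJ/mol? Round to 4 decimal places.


Gibbs: dG = dH - T*dS (consistent units, dS already in kJ/(mol*K)).
T*dS = 557 * 0.0101 = 5.6257
dG = 133.92 - (5.6257)
dG = 128.2943 kJ/mol, rounded to 4 dp:

128.2943 kJ/mol


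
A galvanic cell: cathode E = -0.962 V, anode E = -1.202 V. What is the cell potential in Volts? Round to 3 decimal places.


Standard cell potential: E_cell = E_cathode - E_anode.
E_cell = -0.962 - (-1.202)
E_cell = 0.24 V, rounded to 3 dp:

0.240 V


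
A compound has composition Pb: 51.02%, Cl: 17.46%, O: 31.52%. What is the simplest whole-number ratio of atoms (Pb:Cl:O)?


Assume 100 g of compound, divide each mass% by atomic mass to get moles, then normalize by the smallest to get a raw atom ratio.
Moles per 100 g: Pb: 51.02/207.2 = 0.2462, Cl: 17.46/35.453 = 0.4925, O: 31.52/15.999 = 1.9701
Raw ratio (divide by min = 0.2462): Pb: 1.0, Cl: 2.0, O: 8.001
Multiply by 1 to clear fractions: Pb: 1.0 ~= 1, Cl: 2.0 ~= 2, O: 8.001 ~= 8
Reduce by GCD to get the simplest whole-number ratio:

1:2:8


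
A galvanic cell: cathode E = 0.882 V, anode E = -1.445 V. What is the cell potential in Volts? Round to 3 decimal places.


Standard cell potential: E_cell = E_cathode - E_anode.
E_cell = 0.882 - (-1.445)
E_cell = 2.327 V, rounded to 3 dp:

2.327 V


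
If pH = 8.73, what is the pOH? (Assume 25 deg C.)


At 25 deg C, pH + pOH = 14.
pOH = 14 - pH = 14 - 8.73
pOH = 5.27:

5.27


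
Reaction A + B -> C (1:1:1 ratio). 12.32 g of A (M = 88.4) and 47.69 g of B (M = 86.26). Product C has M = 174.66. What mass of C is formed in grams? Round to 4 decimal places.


Find moles of each reactant; the smaller value is the limiting reagent in a 1:1:1 reaction, so moles_C equals moles of the limiter.
n_A = mass_A / M_A = 12.32 / 88.4 = 0.139367 mol
n_B = mass_B / M_B = 47.69 / 86.26 = 0.552863 mol
Limiting reagent: A (smaller), n_limiting = 0.139367 mol
mass_C = n_limiting * M_C = 0.139367 * 174.66
mass_C = 24.34184022 g, rounded to 4 dp:

24.3418 g


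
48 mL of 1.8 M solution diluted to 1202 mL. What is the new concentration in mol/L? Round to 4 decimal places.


Dilution: M1*V1 = M2*V2, solve for M2.
M2 = M1*V1 / V2
M2 = 1.8 * 48 / 1202
M2 = 86.4 / 1202
M2 = 0.0718802 mol/L, rounded to 4 dp:

0.0719 mol/L


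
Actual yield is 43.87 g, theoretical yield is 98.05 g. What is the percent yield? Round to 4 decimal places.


% yield = 100 * actual / theoretical
% yield = 100 * 43.87 / 98.05
% yield = 44.74247833 %, rounded to 4 dp:

44.7425 %


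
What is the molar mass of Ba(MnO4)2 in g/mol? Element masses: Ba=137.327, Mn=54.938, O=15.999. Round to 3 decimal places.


M = sum(count * atomic_mass) over atoms.
M = 1*137.327 + 2*54.938 + 8*15.999
M = 137.327 + 109.876 + 127.992
M = 375.195 g/mol, rounded to 3 dp:

375.195 g/mol


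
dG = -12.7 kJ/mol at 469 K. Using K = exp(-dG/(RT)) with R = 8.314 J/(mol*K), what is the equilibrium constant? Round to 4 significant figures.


dG is in kJ/mol; multiply by 1000 to match R in J/(mol*K).
RT = 8.314 * 469 = 3899.266 J/mol
exponent = -dG*1000 / (RT) = -(-12.7*1000) / 3899.266 = 3.25702324
K = exp(3.25702324)
K = 25.972109, rounded to 4 significant figures:

25.97


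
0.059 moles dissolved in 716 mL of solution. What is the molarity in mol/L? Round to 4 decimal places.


Convert volume to liters: V_L = V_mL / 1000.
V_L = 716 / 1000 = 0.716 L
M = n / V_L = 0.059 / 0.716
M = 0.08240223 mol/L, rounded to 4 dp:

0.0824 mol/L


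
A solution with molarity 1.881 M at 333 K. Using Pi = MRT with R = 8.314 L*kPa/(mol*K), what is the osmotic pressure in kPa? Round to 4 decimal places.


Osmotic pressure (van't Hoff): Pi = M*R*T.
RT = 8.314 * 333 = 2768.562
Pi = 1.881 * 2768.562
Pi = 5207.665122 kPa, rounded to 4 dp:

5207.6651 kPa


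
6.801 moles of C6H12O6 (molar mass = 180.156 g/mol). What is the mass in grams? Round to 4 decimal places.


mass = n * M
mass = 6.801 * 180.156
mass = 1225.240956 g, rounded to 4 dp:

1225.2410 g


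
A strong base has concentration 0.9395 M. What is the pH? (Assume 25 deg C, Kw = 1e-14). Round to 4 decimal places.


A strong base dissociates completely, so [OH-] equals the given concentration.
pOH = -log10([OH-]) = -log10(0.9395) = 0.027103
pH = 14 - pOH = 14 - 0.027103
pH = 13.972897, rounded to 4 dp:

13.9729


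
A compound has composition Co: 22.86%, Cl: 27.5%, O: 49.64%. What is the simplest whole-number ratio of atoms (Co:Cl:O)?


Assume 100 g of compound, divide each mass% by atomic mass to get moles, then normalize by the smallest to get a raw atom ratio.
Moles per 100 g: Co: 22.86/58.933 = 0.3879, Cl: 27.5/35.453 = 0.7757, O: 49.64/15.999 = 3.1027
Raw ratio (divide by min = 0.3879): Co: 1.0, Cl: 2.0, O: 7.999
Multiply by 1 to clear fractions: Co: 1.0 ~= 1, Cl: 2.0 ~= 2, O: 7.999 ~= 8
Reduce by GCD to get the simplest whole-number ratio:

1:2:8


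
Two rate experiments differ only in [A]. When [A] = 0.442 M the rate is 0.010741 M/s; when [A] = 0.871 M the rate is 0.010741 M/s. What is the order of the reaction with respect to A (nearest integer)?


Rate is proportional to [A]^n, so rate2/rate1 = ([A]2/[A]1)^n. Take logs to solve for n.
rate2/rate1 = 0.010741 / 0.010741 = 1.0
[A]2/[A]1 = 0.871 / 0.442 = 1.9706
n = ln(1.0) / ln(1.9706) = 0.0
Nearest integer order:

0
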